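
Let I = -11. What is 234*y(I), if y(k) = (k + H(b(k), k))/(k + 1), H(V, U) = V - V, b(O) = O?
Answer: 1287/5 ≈ 257.40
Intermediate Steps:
H(V, U) = 0
y(k) = k/(1 + k) (y(k) = (k + 0)/(k + 1) = k/(1 + k))
234*y(I) = 234*(-11/(1 - 11)) = 234*(-11/(-10)) = 234*(-11*(-⅒)) = 234*(11/10) = 1287/5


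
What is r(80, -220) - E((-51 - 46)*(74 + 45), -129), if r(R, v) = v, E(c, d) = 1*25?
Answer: -245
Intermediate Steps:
E(c, d) = 25
r(80, -220) - E((-51 - 46)*(74 + 45), -129) = -220 - 1*25 = -220 - 25 = -245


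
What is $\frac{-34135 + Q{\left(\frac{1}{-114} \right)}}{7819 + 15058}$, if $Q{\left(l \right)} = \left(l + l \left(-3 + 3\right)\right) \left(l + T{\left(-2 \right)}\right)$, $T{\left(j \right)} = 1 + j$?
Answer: $- \frac{443618345}{297309492} \approx -1.4921$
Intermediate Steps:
$Q{\left(l \right)} = l \left(-1 + l\right)$ ($Q{\left(l \right)} = \left(l + l \left(-3 + 3\right)\right) \left(l + \left(1 - 2\right)\right) = \left(l + l 0\right) \left(l - 1\right) = \left(l + 0\right) \left(-1 + l\right) = l \left(-1 + l\right)$)
$\frac{-34135 + Q{\left(\frac{1}{-114} \right)}}{7819 + 15058} = \frac{-34135 + \frac{-1 + \frac{1}{-114}}{-114}}{7819 + 15058} = \frac{-34135 - \frac{-1 - \frac{1}{114}}{114}}{22877} = \left(-34135 - - \frac{115}{12996}\right) \frac{1}{22877} = \left(-34135 + \frac{115}{12996}\right) \frac{1}{22877} = \left(- \frac{443618345}{12996}\right) \frac{1}{22877} = - \frac{443618345}{297309492}$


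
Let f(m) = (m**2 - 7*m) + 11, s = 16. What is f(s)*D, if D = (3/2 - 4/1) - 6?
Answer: -2635/2 ≈ -1317.5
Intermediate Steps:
f(m) = 11 + m**2 - 7*m
D = -17/2 (D = (3*(1/2) - 4*1) - 6 = (3/2 - 4) - 6 = -5/2 - 6 = -17/2 ≈ -8.5000)
f(s)*D = (11 + 16**2 - 7*16)*(-17/2) = (11 + 256 - 112)*(-17/2) = 155*(-17/2) = -2635/2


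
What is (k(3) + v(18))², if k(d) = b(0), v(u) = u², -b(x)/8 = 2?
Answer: 94864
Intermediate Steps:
b(x) = -16 (b(x) = -8*2 = -16)
k(d) = -16
(k(3) + v(18))² = (-16 + 18²)² = (-16 + 324)² = 308² = 94864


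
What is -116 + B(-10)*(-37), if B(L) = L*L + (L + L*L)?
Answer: -7146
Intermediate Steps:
B(L) = L + 2*L² (B(L) = L² + (L + L²) = L + 2*L²)
-116 + B(-10)*(-37) = -116 - 10*(1 + 2*(-10))*(-37) = -116 - 10*(1 - 20)*(-37) = -116 - 10*(-19)*(-37) = -116 + 190*(-37) = -116 - 7030 = -7146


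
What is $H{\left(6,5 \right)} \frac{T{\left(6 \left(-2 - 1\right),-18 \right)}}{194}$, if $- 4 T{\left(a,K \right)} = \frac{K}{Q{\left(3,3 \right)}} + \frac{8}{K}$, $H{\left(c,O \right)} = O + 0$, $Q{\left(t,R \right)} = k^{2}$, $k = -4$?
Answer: $\frac{565}{55872} \approx 0.010112$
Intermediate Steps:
$Q{\left(t,R \right)} = 16$ ($Q{\left(t,R \right)} = \left(-4\right)^{2} = 16$)
$H{\left(c,O \right)} = O$
$T{\left(a,K \right)} = - \frac{2}{K} - \frac{K}{64}$ ($T{\left(a,K \right)} = - \frac{\frac{K}{16} + \frac{8}{K}}{4} = - \frac{\frac{8}{K} + \frac{K}{16}}{4} = - \frac{2}{K} - \frac{K}{64}$)
$H{\left(6,5 \right)} \frac{T{\left(6 \left(-2 - 1\right),-18 \right)}}{194} = 5 \frac{- \frac{2}{-18} - - \frac{9}{32}}{194} = 5 \left(\left(-2\right) \left(- \frac{1}{18}\right) + \frac{9}{32}\right) \frac{1}{194} = 5 \left(\frac{1}{9} + \frac{9}{32}\right) \frac{1}{194} = 5 \cdot \frac{113}{288} \cdot \frac{1}{194} = 5 \cdot \frac{113}{55872} = \frac{565}{55872}$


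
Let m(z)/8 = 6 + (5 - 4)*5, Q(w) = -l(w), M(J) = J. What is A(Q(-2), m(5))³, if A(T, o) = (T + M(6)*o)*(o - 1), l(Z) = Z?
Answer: 98035951131000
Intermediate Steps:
Q(w) = -w
m(z) = 88 (m(z) = 8*(6 + (5 - 4)*5) = 8*(6 + 1*5) = 8*(6 + 5) = 8*11 = 88)
A(T, o) = (-1 + o)*(T + 6*o) (A(T, o) = (T + 6*o)*(o - 1) = (T + 6*o)*(-1 + o) = (-1 + o)*(T + 6*o))
A(Q(-2), m(5))³ = (-(-1)*(-2) - 6*88 + 6*88² - 1*(-2)*88)³ = (-1*2 - 528 + 6*7744 + 2*88)³ = (-2 - 528 + 46464 + 176)³ = 46110³ = 98035951131000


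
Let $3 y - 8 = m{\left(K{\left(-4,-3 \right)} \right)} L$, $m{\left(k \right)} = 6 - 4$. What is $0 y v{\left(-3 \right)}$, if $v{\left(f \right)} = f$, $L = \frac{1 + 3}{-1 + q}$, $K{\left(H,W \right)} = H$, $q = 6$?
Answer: $0$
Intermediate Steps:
$m{\left(k \right)} = 2$
$L = \frac{4}{5}$ ($L = \frac{1 + 3}{-1 + 6} = \frac{4}{5} \approx 0.8$)
$y = \frac{16}{5}$ ($y = \frac{8}{3} + \frac{2 \cdot \frac{4}{5}}{3} = \frac{8}{3} + \frac{1}{3} \cdot \frac{8}{5} = \frac{8}{3} + \frac{8}{15} = \frac{16}{5} \approx 3.2$)
$0 y v{\left(-3 \right)} = 0 \cdot \frac{16}{5} \left(-3\right) = 0 \left(-3\right) = 0$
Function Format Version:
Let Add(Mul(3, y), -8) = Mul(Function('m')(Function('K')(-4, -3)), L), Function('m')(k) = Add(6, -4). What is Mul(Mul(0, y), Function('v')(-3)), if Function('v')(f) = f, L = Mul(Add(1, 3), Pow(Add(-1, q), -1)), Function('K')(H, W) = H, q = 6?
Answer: 0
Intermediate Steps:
Function('m')(k) = 2
L = Rational(4, 5) (L = Mul(Add(1, 3), Pow(Add(-1, 6), -1)) = Mul(4, Pow(5, -1)) = Mul(4, Rational(1, 5)) = Rational(4, 5) ≈ 0.80000)
y = Rational(16, 5) (y = Add(Rational(8, 3), Mul(Rational(1, 3), Mul(2, Rational(4, 5)))) = Add(Rational(8, 3), Mul(Rational(1, 3), Rational(8, 5))) = Add(Rational(8, 3), Rational(8, 15)) = Rational(16, 5) ≈ 3.2000)
Mul(Mul(0, y), Function('v')(-3)) = Mul(Mul(0, Rational(16, 5)), -3) = Mul(0, -3) = 0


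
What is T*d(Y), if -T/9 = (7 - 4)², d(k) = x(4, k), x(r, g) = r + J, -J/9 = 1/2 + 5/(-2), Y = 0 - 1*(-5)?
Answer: -1782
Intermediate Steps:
Y = 5 (Y = 0 + 5 = 5)
J = 18 (J = -9*(1/2 + 5/(-2)) = -9*(1*(½) + 5*(-½)) = -9*(½ - 5/2) = -9*(-2) = 18)
x(r, g) = 18 + r (x(r, g) = r + 18 = 18 + r)
d(k) = 22 (d(k) = 18 + 4 = 22)
T = -81 (T = -9*(7 - 4)² = -9*3² = -9*9 = -81)
T*d(Y) = -81*22 = -1782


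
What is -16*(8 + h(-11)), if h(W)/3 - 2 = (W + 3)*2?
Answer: 544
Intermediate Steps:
h(W) = 24 + 6*W (h(W) = 6 + 3*((W + 3)*2) = 6 + 3*((3 + W)*2) = 6 + 3*(6 + 2*W) = 6 + (18 + 6*W) = 24 + 6*W)
-16*(8 + h(-11)) = -16*(8 + (24 + 6*(-11))) = -16*(8 + (24 - 66)) = -16*(8 - 42) = -16*(-34) = 544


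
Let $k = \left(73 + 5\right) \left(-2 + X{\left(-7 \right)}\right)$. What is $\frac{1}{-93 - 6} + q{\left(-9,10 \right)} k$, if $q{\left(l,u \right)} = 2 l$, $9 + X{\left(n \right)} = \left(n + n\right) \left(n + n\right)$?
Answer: $- \frac{25714261}{99} \approx -2.5974 \cdot 10^{5}$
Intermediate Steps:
$X{\left(n \right)} = -9 + 4 n^{2}$ ($X{\left(n \right)} = -9 + \left(n + n\right) \left(n + n\right) = -9 + 2 n 2 n = -9 + 4 n^{2}$)
$k = 14430$ ($k = \left(73 + 5\right) \left(-2 - \left(9 - 4 \left(-7\right)^{2}\right)\right) = 78 \left(-2 + \left(-9 + 4 \cdot 49\right)\right) = 78 \left(-2 + \left(-9 + 196\right)\right) = 78 \left(-2 + 187\right) = 78 \cdot 185 = 14430$)
$\frac{1}{-93 - 6} + q{\left(-9,10 \right)} k = \frac{1}{-93 - 6} + 2 \left(-9\right) 14430 = \frac{1}{-99} - 259740 = - \frac{1}{99} - 259740 = - \frac{25714261}{99}$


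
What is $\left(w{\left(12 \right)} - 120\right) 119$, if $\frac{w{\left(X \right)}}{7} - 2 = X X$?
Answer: $107338$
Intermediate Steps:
$w{\left(X \right)} = 14 + 7 X^{2}$ ($w{\left(X \right)} = 14 + 7 X X = 14 + 7 X^{2}$)
$\left(w{\left(12 \right)} - 120\right) 119 = \left(\left(14 + 7 \cdot 12^{2}\right) - 120\right) 119 = \left(\left(14 + 7 \cdot 144\right) - 120\right) 119 = \left(\left(14 + 1008\right) - 120\right) 119 = \left(1022 - 120\right) 119 = 902 \cdot 119 = 107338$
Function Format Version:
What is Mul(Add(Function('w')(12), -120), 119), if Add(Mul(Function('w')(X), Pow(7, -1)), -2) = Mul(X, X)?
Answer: 107338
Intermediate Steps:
Function('w')(X) = Add(14, Mul(7, Pow(X, 2))) (Function('w')(X) = Add(14, Mul(7, Mul(X, X))) = Add(14, Mul(7, Pow(X, 2))))
Mul(Add(Function('w')(12), -120), 119) = Mul(Add(Add(14, Mul(7, Pow(12, 2))), -120), 119) = Mul(Add(Add(14, Mul(7, 144)), -120), 119) = Mul(Add(Add(14, 1008), -120), 119) = Mul(Add(1022, -120), 119) = Mul(902, 119) = 107338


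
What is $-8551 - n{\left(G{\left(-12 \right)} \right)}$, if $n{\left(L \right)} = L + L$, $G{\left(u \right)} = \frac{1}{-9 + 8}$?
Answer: $-8549$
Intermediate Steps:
$G{\left(u \right)} = -1$ ($G{\left(u \right)} = \frac{1}{-1} = -1$)
$n{\left(L \right)} = 2 L$
$-8551 - n{\left(G{\left(-12 \right)} \right)} = -8551 - 2 \left(-1\right) = -8551 - -2 = -8551 + 2 = -8549$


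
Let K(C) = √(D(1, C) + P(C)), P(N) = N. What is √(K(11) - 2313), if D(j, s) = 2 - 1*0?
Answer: √(-2313 + √13) ≈ 48.056*I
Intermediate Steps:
D(j, s) = 2 (D(j, s) = 2 + 0 = 2)
K(C) = √(2 + C)
√(K(11) - 2313) = √(√(2 + 11) - 2313) = √(√13 - 2313) = √(-2313 + √13)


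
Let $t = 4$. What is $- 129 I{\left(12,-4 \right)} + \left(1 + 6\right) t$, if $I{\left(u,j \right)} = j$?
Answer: $544$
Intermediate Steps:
$- 129 I{\left(12,-4 \right)} + \left(1 + 6\right) t = \left(-129\right) \left(-4\right) + \left(1 + 6\right) 4 = 516 + 7 \cdot 4 = 516 + 28 = 544$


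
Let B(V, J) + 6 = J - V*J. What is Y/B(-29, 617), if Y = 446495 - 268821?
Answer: 88837/9252 ≈ 9.6019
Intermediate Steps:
Y = 177674
B(V, J) = -6 + J - J*V (B(V, J) = -6 + (J - V*J) = -6 + (J - J*V) = -6 + J - J*V)
Y/B(-29, 617) = 177674/(-6 + 617 - 1*617*(-29)) = 177674/(-6 + 617 + 17893) = 177674/18504 = 177674*(1/18504) = 88837/9252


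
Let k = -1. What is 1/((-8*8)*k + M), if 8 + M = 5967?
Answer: 1/6023 ≈ 0.00016603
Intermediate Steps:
M = 5959 (M = -8 + 5967 = 5959)
1/((-8*8)*k + M) = 1/(-8*8*(-1) + 5959) = 1/(-64*(-1) + 5959) = 1/(64 + 5959) = 1/6023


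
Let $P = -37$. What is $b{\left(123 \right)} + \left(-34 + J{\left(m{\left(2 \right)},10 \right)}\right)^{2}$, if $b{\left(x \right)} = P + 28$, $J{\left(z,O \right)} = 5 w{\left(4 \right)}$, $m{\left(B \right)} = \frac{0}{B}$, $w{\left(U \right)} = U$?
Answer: $187$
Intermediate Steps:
$m{\left(B \right)} = 0$
$J{\left(z,O \right)} = 20$ ($J{\left(z,O \right)} = 5 \cdot 4 = 20$)
$b{\left(x \right)} = -9$ ($b{\left(x \right)} = -37 + 28 = -9$)
$b{\left(123 \right)} + \left(-34 + J{\left(m{\left(2 \right)},10 \right)}\right)^{2} = -9 + \left(-34 + 20\right)^{2} = -9 + \left(-14\right)^{2} = -9 + 196 = 187$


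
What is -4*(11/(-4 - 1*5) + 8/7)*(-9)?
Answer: -20/7 ≈ -2.8571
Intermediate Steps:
-4*(11/(-4 - 1*5) + 8/7)*(-9) = -4*(11/(-4 - 5) + 8*(⅐))*(-9) = -4*(11/(-9) + 8/7)*(-9) = -4*(11*(-⅑) + 8/7)*(-9) = -4*(-11/9 + 8/7)*(-9) = -4*(-5/63)*(-9) = (20/63)*(-9) = -20/7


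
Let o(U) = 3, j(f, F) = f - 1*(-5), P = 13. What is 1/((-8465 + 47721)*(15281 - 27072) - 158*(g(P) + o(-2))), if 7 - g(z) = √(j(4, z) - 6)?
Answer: -38572423/17853981793084907 - 79*√3/107123890758509442 ≈ -2.1604e-9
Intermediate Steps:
j(f, F) = 5 + f (j(f, F) = f + 5 = 5 + f)
g(z) = 7 - √3 (g(z) = 7 - √((5 + 4) - 6) = 7 - √(9 - 6) = 7 - √3)
1/((-8465 + 47721)*(15281 - 27072) - 158*(g(P) + o(-2))) = 1/((-8465 + 47721)*(15281 - 27072) - 158*((7 - √3) + 3)) = 1/(39256*(-11791) - 158*(10 - √3)) = 1/(-462867496 + (-1580 + 158*√3)) = 1/(-462869076 + 158*√3)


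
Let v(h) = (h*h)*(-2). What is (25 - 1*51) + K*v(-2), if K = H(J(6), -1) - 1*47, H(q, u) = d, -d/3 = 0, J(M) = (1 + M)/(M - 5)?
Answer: 350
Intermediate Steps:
J(M) = (1 + M)/(-5 + M)
d = 0 (d = -3*0 = 0)
v(h) = -2*h² (v(h) = h²*(-2) = -2*h²)
H(q, u) = 0
K = -47 (K = 0 - 1*47 = 0 - 47 = -47)
(25 - 1*51) + K*v(-2) = (25 - 1*51) - (-94)*(-2)² = (25 - 51) - (-94)*4 = -26 - 47*(-8) = -26 + 376 = 350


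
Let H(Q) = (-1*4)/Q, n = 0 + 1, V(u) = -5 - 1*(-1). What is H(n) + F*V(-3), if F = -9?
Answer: 32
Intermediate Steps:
V(u) = -4 (V(u) = -5 + 1 = -4)
n = 1
H(Q) = -4/Q
H(n) + F*V(-3) = -4/1 - 9*(-4) = -4*1 + 36 = -4 + 36 = 32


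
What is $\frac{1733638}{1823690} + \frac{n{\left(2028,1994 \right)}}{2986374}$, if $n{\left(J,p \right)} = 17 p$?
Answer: $\frac{1309777723058}{1361555100015} \approx 0.96197$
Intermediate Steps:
$\frac{1733638}{1823690} + \frac{n{\left(2028,1994 \right)}}{2986374} = \frac{1733638}{1823690} + \frac{17 \cdot 1994}{2986374} = 1733638 \cdot \frac{1}{1823690} + 33898 \cdot \frac{1}{2986374} = \frac{866819}{911845} + \frac{16949}{1493187} = \frac{1309777723058}{1361555100015}$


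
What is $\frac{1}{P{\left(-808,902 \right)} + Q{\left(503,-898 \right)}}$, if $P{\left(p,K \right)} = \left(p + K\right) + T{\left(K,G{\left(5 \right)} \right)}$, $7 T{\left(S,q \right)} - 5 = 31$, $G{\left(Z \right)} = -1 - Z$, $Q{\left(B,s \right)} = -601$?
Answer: $- \frac{7}{3513} \approx -0.0019926$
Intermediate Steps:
$T{\left(S,q \right)} = \frac{36}{7}$ ($T{\left(S,q \right)} = \frac{5}{7} + \frac{1}{7} \cdot 31 = \frac{5}{7} + \frac{31}{7} = \frac{36}{7}$)
$P{\left(p,K \right)} = \frac{36}{7} + K + p$ ($P{\left(p,K \right)} = \left(p + K\right) + \frac{36}{7} = \left(K + p\right) + \frac{36}{7} = \frac{36}{7} + K + p$)
$\frac{1}{P{\left(-808,902 \right)} + Q{\left(503,-898 \right)}} = \frac{1}{\left(\frac{36}{7} + 902 - 808\right) - 601} = \frac{1}{\frac{694}{7} - 601} = \frac{1}{- \frac{3513}{7}} = - \frac{7}{3513}$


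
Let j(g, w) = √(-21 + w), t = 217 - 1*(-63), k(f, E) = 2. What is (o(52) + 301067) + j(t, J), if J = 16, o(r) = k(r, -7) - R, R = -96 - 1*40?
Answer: 301205 + I*√5 ≈ 3.0121e+5 + 2.2361*I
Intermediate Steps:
R = -136 (R = -96 - 40 = -136)
o(r) = 138 (o(r) = 2 - 1*(-136) = 2 + 136 = 138)
t = 280 (t = 217 + 63 = 280)
(o(52) + 301067) + j(t, J) = (138 + 301067) + √(-21 + 16) = 301205 + √(-5) = 301205 + I*√5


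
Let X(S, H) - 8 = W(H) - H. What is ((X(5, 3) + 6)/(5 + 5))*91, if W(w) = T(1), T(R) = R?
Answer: 546/5 ≈ 109.20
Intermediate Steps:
W(w) = 1
X(S, H) = 9 - H (X(S, H) = 8 + (1 - H) = 9 - H)
((X(5, 3) + 6)/(5 + 5))*91 = (((9 - 1*3) + 6)/(5 + 5))*91 = (((9 - 3) + 6)/10)*91 = ((6 + 6)*(1/10))*91 = (12*(1/10))*91 = (6/5)*91 = 546/5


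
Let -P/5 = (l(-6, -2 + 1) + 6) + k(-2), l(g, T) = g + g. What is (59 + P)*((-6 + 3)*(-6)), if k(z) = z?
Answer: 1782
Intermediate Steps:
l(g, T) = 2*g
P = 40 (P = -5*((2*(-6) + 6) - 2) = -5*((-12 + 6) - 2) = -5*(-6 - 2) = -5*(-8) = 40)
(59 + P)*((-6 + 3)*(-6)) = (59 + 40)*((-6 + 3)*(-6)) = 99*(-3*(-6)) = 99*18 = 1782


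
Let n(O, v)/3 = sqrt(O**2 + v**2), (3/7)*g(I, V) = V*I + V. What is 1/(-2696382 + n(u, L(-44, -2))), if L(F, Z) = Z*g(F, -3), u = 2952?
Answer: -149799/403910788864 - sqrt(2269177)/1211732366592 ≈ -3.7211e-7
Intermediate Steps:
g(I, V) = 7*V/3 + 7*I*V/3 (g(I, V) = 7*(V*I + V)/3 = 7*(I*V + V)/3 = 7*(V + I*V)/3 = 7*V/3 + 7*I*V/3)
L(F, Z) = Z*(-7 - 7*F) (L(F, Z) = Z*((7/3)*(-3)*(1 + F)) = Z*(-7 - 7*F))
n(O, v) = 3*sqrt(O**2 + v**2)
1/(-2696382 + n(u, L(-44, -2))) = 1/(-2696382 + 3*sqrt(2952**2 + (-7*(-2)*(1 - 44))**2)) = 1/(-2696382 + 3*sqrt(8714304 + (-7*(-2)*(-43))**2)) = 1/(-2696382 + 3*sqrt(8714304 + (-602)**2)) = 1/(-2696382 + 3*sqrt(8714304 + 362404)) = 1/(-2696382 + 3*sqrt(9076708)) = 1/(-2696382 + 3*(2*sqrt(2269177))) = 1/(-2696382 + 6*sqrt(2269177))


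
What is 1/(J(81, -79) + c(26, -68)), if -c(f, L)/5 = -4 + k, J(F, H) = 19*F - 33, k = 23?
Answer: 1/1411 ≈ 0.00070872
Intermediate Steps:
J(F, H) = -33 + 19*F
c(f, L) = -95 (c(f, L) = -5*(-4 + 23) = -5*19 = -95)
1/(J(81, -79) + c(26, -68)) = 1/((-33 + 19*81) - 95) = 1/((-33 + 1539) - 95) = 1/(1506 - 95) = 1/1411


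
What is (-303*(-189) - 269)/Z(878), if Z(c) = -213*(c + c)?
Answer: -28499/187014 ≈ -0.15239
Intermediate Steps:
Z(c) = -426*c
(-303*(-189) - 269)/Z(878) = (-303*(-189) - 269)/((-426*878)) = (57267 - 269)/(-374028) = 56998*(-1/374028) = -28499/187014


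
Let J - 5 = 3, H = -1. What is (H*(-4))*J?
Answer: 32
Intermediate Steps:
J = 8 (J = 5 + 3 = 8)
(H*(-4))*J = -1*(-4)*8 = 4*8 = 32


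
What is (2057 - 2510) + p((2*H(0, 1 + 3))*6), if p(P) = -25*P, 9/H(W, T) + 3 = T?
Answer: -3153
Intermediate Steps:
H(W, T) = 9/(-3 + T)
(2057 - 2510) + p((2*H(0, 1 + 3))*6) = (2057 - 2510) - 25*2*(9/(-3 + (1 + 3)))*6 = -453 - 25*2*(9/(-3 + 4))*6 = -453 - 25*2*(9/1)*6 = -453 - 25*2*(9*1)*6 = -453 - 25*2*9*6 = -453 - 450*6 = -453 - 25*108 = -453 - 2700 = -3153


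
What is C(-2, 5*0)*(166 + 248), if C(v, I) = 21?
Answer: 8694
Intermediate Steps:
C(-2, 5*0)*(166 + 248) = 21*(166 + 248) = 21*414 = 8694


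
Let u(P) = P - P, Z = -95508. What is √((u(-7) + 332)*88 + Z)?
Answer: 2*I*√16573 ≈ 257.47*I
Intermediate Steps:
u(P) = 0
√((u(-7) + 332)*88 + Z) = √((0 + 332)*88 - 95508) = √(332*88 - 95508) = √(29216 - 95508) = √(-66292) = 2*I*√16573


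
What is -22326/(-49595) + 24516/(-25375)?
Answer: -18552822/35956375 ≈ -0.51598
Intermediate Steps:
-22326/(-49595) + 24516/(-25375) = -22326*(-1/49595) + 24516*(-1/25375) = 22326/49595 - 24516/25375 = -18552822/35956375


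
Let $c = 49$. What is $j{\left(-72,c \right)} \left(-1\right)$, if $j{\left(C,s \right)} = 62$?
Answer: $-62$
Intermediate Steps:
$j{\left(-72,c \right)} \left(-1\right) = 62 \left(-1\right) = -62$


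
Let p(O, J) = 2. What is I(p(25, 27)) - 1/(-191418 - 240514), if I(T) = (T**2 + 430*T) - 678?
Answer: 80339353/431932 ≈ 186.00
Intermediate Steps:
I(T) = -678 + T**2 + 430*T
I(p(25, 27)) - 1/(-191418 - 240514) = (-678 + 2**2 + 430*2) - 1/(-191418 - 240514) = (-678 + 4 + 860) - 1/(-431932) = 186 - 1*(-1/431932) = 186 + 1/431932 = 80339353/431932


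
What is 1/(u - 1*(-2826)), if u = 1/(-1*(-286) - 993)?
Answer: 707/1997981 ≈ 0.00035386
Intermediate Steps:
u = -1/707 (u = 1/(286 - 993) = 1/(-707) = -1/707 ≈ -0.0014144)
1/(u - 1*(-2826)) = 1/(-1/707 - 1*(-2826)) = 1/(-1/707 + 2826) = 1/(1997981/707) = 707/1997981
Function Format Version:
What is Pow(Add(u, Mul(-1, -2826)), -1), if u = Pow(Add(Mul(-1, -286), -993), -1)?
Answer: Rational(707, 1997981) ≈ 0.00035386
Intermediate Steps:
u = Rational(-1, 707) (u = Pow(Add(286, -993), -1) = Pow(-707, -1) = Rational(-1, 707) ≈ -0.0014144)
Pow(Add(u, Mul(-1, -2826)), -1) = Pow(Add(Rational(-1, 707), Mul(-1, -2826)), -1) = Pow(Add(Rational(-1, 707), 2826), -1) = Pow(Rational(1997981, 707), -1) = Rational(707, 1997981)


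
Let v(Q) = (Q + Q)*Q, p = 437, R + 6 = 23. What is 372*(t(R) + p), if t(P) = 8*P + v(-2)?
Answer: 216132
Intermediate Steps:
R = 17 (R = -6 + 23 = 17)
v(Q) = 2*Q² (v(Q) = (2*Q)*Q = 2*Q²)
t(P) = 8 + 8*P (t(P) = 8*P + 2*(-2)² = 8*P + 2*4 = 8*P + 8 = 8 + 8*P)
372*(t(R) + p) = 372*((8 + 8*17) + 437) = 372*((8 + 136) + 437) = 372*(144 + 437) = 372*581 = 216132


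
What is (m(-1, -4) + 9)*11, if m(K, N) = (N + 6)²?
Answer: 143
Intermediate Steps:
m(K, N) = (6 + N)²
(m(-1, -4) + 9)*11 = ((6 - 4)² + 9)*11 = (2² + 9)*11 = (4 + 9)*11 = 13*11 = 143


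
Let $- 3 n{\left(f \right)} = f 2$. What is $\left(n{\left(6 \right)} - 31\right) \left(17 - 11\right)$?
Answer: $-210$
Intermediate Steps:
$n{\left(f \right)} = - \frac{2 f}{3}$ ($n{\left(f \right)} = - \frac{f 2}{3} = - \frac{2 f}{3}$)
$\left(n{\left(6 \right)} - 31\right) \left(17 - 11\right) = \left(\left(- \frac{2}{3}\right) 6 - 31\right) \left(17 - 11\right) = \left(-4 - 31\right) 6 = \left(-35\right) 6 = -210$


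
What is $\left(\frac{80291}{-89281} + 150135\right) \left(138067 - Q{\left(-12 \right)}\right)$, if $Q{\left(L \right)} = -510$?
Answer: $\frac{1857503103637588}{89281} \approx 2.0805 \cdot 10^{10}$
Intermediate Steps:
$\left(\frac{80291}{-89281} + 150135\right) \left(138067 - Q{\left(-12 \right)}\right) = \left(\frac{80291}{-89281} + 150135\right) \left(138067 - -510\right) = \left(80291 \left(- \frac{1}{89281}\right) + 150135\right) \left(138067 + 510\right) = \left(- \frac{80291}{89281} + 150135\right) 138577 = \frac{13404122644}{89281} \cdot 138577 = \frac{1857503103637588}{89281}$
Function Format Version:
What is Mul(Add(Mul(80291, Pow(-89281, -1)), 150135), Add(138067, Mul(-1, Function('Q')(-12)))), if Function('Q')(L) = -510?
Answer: Rational(1857503103637588, 89281) ≈ 2.0805e+10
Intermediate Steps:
Mul(Add(Mul(80291, Pow(-89281, -1)), 150135), Add(138067, Mul(-1, Function('Q')(-12)))) = Mul(Add(Mul(80291, Pow(-89281, -1)), 150135), Add(138067, Mul(-1, -510))) = Mul(Add(Mul(80291, Rational(-1, 89281)), 150135), Add(138067, 510)) = Mul(Add(Rational(-80291, 89281), 150135), 138577) = Mul(Rational(13404122644, 89281), 138577) = Rational(1857503103637588, 89281)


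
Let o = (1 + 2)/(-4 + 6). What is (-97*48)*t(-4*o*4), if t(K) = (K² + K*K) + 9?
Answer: -5405616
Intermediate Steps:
o = 3/2 ≈ 1.5000
t(K) = 9 + 2*K² (t(K) = (K² + K²) + 9 = 2*K² + 9 = 9 + 2*K²)
(-97*48)*t(-4*o*4) = (-97*48)*(9 + 2*(-4*3/2*4)²) = -4656*(9 + 2*(-6*4)²) = -4656*(9 + 2*(-24)²) = -4656*(9 + 2*576) = -4656*(9 + 1152) = -4656*1161 = -5405616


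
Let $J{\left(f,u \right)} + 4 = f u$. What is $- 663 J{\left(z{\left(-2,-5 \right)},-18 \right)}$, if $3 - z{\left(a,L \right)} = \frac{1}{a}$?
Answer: $44421$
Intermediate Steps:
$z{\left(a,L \right)} = 3 - \frac{1}{a}$
$J{\left(f,u \right)} = -4 + f u$
$- 663 J{\left(z{\left(-2,-5 \right)},-18 \right)} = - 663 \left(-4 + \left(3 - \frac{1}{-2}\right) \left(-18\right)\right) = - 663 \left(-4 + \left(3 - - \frac{1}{2}\right) \left(-18\right)\right) = - 663 \left(-4 + \left(3 + \frac{1}{2}\right) \left(-18\right)\right) = - 663 \left(-4 + \frac{7}{2} \left(-18\right)\right) = - 663 \left(-4 - 63\right) = \left(-663\right) \left(-67\right) = 44421$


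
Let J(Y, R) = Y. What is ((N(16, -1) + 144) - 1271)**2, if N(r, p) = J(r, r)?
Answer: 1234321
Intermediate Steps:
N(r, p) = r
((N(16, -1) + 144) - 1271)**2 = ((16 + 144) - 1271)**2 = (160 - 1271)**2 = (-1111)**2 = 1234321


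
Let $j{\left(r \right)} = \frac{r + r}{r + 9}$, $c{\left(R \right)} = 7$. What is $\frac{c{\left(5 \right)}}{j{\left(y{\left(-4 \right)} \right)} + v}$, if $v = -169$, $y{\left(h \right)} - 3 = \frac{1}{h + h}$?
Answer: $- \frac{95}{2287} \approx -0.041539$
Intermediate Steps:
$y{\left(h \right)} = 3 + \frac{1}{2 h}$ ($y{\left(h \right)} = 3 + \frac{1}{h + h} = 3 + \frac{1}{2 h}$)
$j{\left(r \right)} = \frac{2 r}{9 + r}$
$\frac{c{\left(5 \right)}}{j{\left(y{\left(-4 \right)} \right)} + v} = \frac{1}{\frac{2 \left(3 + \frac{1}{2 \left(-4\right)}\right)}{9 + \left(3 + \frac{1}{2 \left(-4\right)}\right)} - 169} \cdot 7 = \frac{1}{\frac{2 \left(3 + \frac{1}{2} \left(- \frac{1}{4}\right)\right)}{9 + \left(3 + \frac{1}{2} \left(- \frac{1}{4}\right)\right)} - 169} \cdot 7 = \frac{1}{\frac{2 \left(3 - \frac{1}{8}\right)}{9 + \left(3 - \frac{1}{8}\right)} - 169} \cdot 7 = \frac{1}{2 \cdot \frac{23}{8} \frac{1}{9 + \frac{23}{8}} - 169} \cdot 7 = \frac{1}{2 \cdot \frac{23}{8} \frac{1}{\frac{95}{8}} - 169} \cdot 7 = \frac{1}{2 \cdot \frac{23}{8} \cdot \frac{8}{95} - 169} \cdot 7 = \frac{1}{\frac{46}{95} - 169} \cdot 7 = \frac{1}{- \frac{16009}{95}} \cdot 7 = \left(- \frac{95}{16009}\right) 7 = - \frac{95}{2287}$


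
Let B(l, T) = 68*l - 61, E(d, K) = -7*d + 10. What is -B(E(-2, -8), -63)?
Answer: -1571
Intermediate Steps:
E(d, K) = 10 - 7*d
B(l, T) = -61 + 68*l
-B(E(-2, -8), -63) = -(-61 + 68*(10 - 7*(-2))) = -(-61 + 68*(10 + 14)) = -(-61 + 68*24) = -(-61 + 1632) = -1*1571 = -1571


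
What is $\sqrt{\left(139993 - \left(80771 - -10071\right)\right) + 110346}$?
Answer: $\sqrt{159497} \approx 399.37$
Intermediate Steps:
$\sqrt{\left(139993 - \left(80771 - -10071\right)\right) + 110346} = \sqrt{\left(139993 - \left(80771 + 10071\right)\right) + 110346} = \sqrt{\left(139993 - 90842\right) + 110346} = \sqrt{49151 + 110346} = \sqrt{159497}$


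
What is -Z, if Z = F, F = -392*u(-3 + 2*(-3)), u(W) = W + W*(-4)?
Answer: 10584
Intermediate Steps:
u(W) = -3*W (u(W) = W - 4*W = -3*W)
F = -10584 (F = -(-1176)*(-3 + 2*(-3)) = -(-1176)*(-3 - 6) = -(-1176)*(-9) = -392*27 = -10584)
Z = -10584
-Z = -1*(-10584) = 10584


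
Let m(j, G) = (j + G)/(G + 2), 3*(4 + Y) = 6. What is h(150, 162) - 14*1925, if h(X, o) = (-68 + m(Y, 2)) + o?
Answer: -26856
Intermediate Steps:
Y = -2 (Y = -4 + (⅓)*6 = -4 + 2 = -2)
m(j, G) = (G + j)/(2 + G)
h(X, o) = -68 + o (h(X, o) = (-68 + (2 - 2)/(2 + 2)) + o = (-68 + 0/4) + o = (-68 + (¼)*0) + o = (-68 + 0) + o = -68 + o)
h(150, 162) - 14*1925 = (-68 + 162) - 14*1925 = 94 - 26950 = -26856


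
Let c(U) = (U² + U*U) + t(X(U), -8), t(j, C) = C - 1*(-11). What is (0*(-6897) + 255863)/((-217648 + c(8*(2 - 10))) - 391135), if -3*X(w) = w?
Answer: -255863/600588 ≈ -0.42602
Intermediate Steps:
X(w) = -w/3
t(j, C) = 11 + C (t(j, C) = C + 11 = 11 + C)
c(U) = 3 + 2*U² (c(U) = (U² + U*U) + (11 - 8) = (U² + U²) + 3 = 2*U² + 3 = 3 + 2*U²)
(0*(-6897) + 255863)/((-217648 + c(8*(2 - 10))) - 391135) = (0*(-6897) + 255863)/((-217648 + (3 + 2*(8*(2 - 10))²)) - 391135) = (0 + 255863)/((-217648 + (3 + 2*(8*(-8))²)) - 391135) = 255863/((-217648 + (3 + 2*(-64)²)) - 391135) = 255863/((-217648 + (3 + 2*4096)) - 391135) = 255863/((-217648 + (3 + 8192)) - 391135) = 255863/((-217648 + 8195) - 391135) = 255863/(-209453 - 391135) = 255863/(-600588) = 255863*(-1/600588) = -255863/600588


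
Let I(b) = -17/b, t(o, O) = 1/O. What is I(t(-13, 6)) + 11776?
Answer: 11674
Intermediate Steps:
I(t(-13, 6)) + 11776 = -17/(1/6) + 11776 = -17/⅙ + 11776 = -17*6 + 11776 = -102 + 11776 = 11674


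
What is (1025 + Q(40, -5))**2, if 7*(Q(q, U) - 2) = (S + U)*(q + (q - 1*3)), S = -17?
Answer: 616225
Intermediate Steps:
Q(q, U) = 2 + (-17 + U)*(-3 + 2*q)/7 (Q(q, U) = 2 + ((-17 + U)*(q + (q - 1*3)))/7 = 2 + ((-17 + U)*(q + (q - 3)))/7 = 2 + ((-17 + U)*(q + (-3 + q)))/7 = 2 + ((-17 + U)*(-3 + 2*q))/7 = 2 + (-17 + U)*(-3 + 2*q)/7)
(1025 + Q(40, -5))**2 = (1025 + (65/7 - 34/7*40 - 3/7*(-5) + (2/7)*(-5)*40))**2 = (1025 + (65/7 - 1360/7 + 15/7 - 400/7))**2 = (1025 - 240)**2 = 785**2 = 616225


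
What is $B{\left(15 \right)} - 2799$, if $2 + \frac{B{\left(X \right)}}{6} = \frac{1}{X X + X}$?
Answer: $- \frac{112439}{40} \approx -2811.0$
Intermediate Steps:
$B{\left(X \right)} = -12 + \frac{6}{X + X^{2}}$ ($B{\left(X \right)} = -12 + \frac{6}{X X + X} = -12 + \frac{6}{X^{2} + X} = -12 + \frac{6}{X + X^{2}}$)
$B{\left(15 \right)} - 2799 = \frac{6 \left(1 - 30 - 2 \cdot 15^{2}\right)}{15 \left(1 + 15\right)} - 2799 = 6 \cdot \frac{1}{15} \cdot \frac{1}{16} \left(1 - 30 - 450\right) - 2799 = 6 \cdot \frac{1}{15} \cdot \frac{1}{16} \left(-479\right) - 2799 = - \frac{479}{40} - 2799 = - \frac{112439}{40}$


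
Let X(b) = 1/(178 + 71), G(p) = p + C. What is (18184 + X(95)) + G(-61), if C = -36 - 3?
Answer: 4502917/249 ≈ 18084.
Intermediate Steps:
C = -39
G(p) = -39 + p (G(p) = p - 39 = -39 + p)
X(b) = 1/249
(18184 + X(95)) + G(-61) = (18184 + 1/249) + (-39 - 61) = 4527817/249 - 100 = 4502917/249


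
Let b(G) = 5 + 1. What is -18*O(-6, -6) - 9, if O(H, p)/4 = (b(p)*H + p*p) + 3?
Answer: -225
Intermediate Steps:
b(G) = 6
O(H, p) = 12 + 4*p**2 + 24*H (O(H, p) = 4*((6*H + p*p) + 3) = 4*((6*H + p**2) + 3) = 4*((p**2 + 6*H) + 3) = 4*(3 + p**2 + 6*H) = 12 + 4*p**2 + 24*H)
-18*O(-6, -6) - 9 = -18*(12 + 4*(-6)**2 + 24*(-6)) - 9 = -18*(12 + 4*36 - 144) - 9 = -18*(12 + 144 - 144) - 9 = -18*12 - 9 = -216 - 9 = -225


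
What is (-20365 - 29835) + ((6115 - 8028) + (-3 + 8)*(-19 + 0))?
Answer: -52208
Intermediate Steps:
(-20365 - 29835) + ((6115 - 8028) + (-3 + 8)*(-19 + 0)) = -50200 + (-1913 + 5*(-19)) = -50200 + (-1913 - 95) = -50200 - 2008 = -52208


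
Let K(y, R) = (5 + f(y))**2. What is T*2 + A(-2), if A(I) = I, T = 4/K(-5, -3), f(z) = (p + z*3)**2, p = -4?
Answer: -66976/33489 ≈ -1.9999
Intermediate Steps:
f(z) = (-4 + 3*z)**2 (f(z) = (-4 + z*3)**2 = (-4 + 3*z)**2)
K(y, R) = (5 + (-4 + 3*y)**2)**2
T = 1/33489 (T = 4/((5 + (-4 + 3*(-5))**2)**2) = 4/((5 + (-4 - 15)**2)**2) = 4/((5 + (-19)**2)**2) = 4/((5 + 361)**2) = 4/(366**2) = 4/133956 = 4*(1/133956) = 1/33489 ≈ 2.9861e-5)
T*2 + A(-2) = (1/33489)*2 - 2 = 2/33489 - 2 = -66976/33489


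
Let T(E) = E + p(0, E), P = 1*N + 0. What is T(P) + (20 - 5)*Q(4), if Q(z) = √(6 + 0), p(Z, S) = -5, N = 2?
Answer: -3 + 15*√6 ≈ 33.742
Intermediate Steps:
Q(z) = √6
P = 2 (P = 1*2 + 0 = 2 + 0 = 2)
T(E) = -5 + E (T(E) = E - 5 = -5 + E)
T(P) + (20 - 5)*Q(4) = (-5 + 2) + (20 - 5)*√6 = -3 + 15*√6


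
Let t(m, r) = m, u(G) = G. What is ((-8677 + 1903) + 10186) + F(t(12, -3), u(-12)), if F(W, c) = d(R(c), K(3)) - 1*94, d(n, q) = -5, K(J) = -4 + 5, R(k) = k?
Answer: 3313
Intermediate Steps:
K(J) = 1
F(W, c) = -99 (F(W, c) = -5 - 1*94 = -5 - 94 = -99)
((-8677 + 1903) + 10186) + F(t(12, -3), u(-12)) = ((-8677 + 1903) + 10186) - 99 = (-6774 + 10186) - 99 = 3412 - 99 = 3313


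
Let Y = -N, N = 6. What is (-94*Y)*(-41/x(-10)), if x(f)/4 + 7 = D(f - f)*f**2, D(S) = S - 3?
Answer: 5781/307 ≈ 18.831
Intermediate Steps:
D(S) = -3 + S
x(f) = -28 - 12*f**2 (x(f) = -28 + 4*((-3 + (f - f))*f**2) = -28 + 4*((-3 + 0)*f**2) = -28 + 4*(-3*f**2) = -28 - 12*f**2)
Y = -6 (Y = -1*6 = -6)
(-94*Y)*(-41/x(-10)) = (-94*(-6))*(-41/(-28 - 12*(-10)**2)) = 564*(-41/(-28 - 12*100)) = 564*(-41/(-28 - 1200)) = 564*(-41/(-1228)) = 564*(-41*(-1/1228)) = 564*(41/1228) = 5781/307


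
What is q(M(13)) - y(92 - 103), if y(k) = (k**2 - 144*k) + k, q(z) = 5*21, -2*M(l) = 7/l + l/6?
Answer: -1589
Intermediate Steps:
M(l) = -7/(2*l) - l/12 (M(l) = -(7/l + l/6)/2 = -7/(2*l) - l/12)
q(z) = 105
y(k) = k**2 - 143*k
q(M(13)) - y(92 - 103) = 105 - (92 - 103)*(-143 + (92 - 103)) = 105 - (-11)*(-143 - 11) = 105 - (-11)*(-154) = 105 - 1*1694 = 105 - 1694 = -1589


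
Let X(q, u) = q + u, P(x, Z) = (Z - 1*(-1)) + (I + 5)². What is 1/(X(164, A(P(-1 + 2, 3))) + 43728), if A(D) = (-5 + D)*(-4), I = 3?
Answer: 1/43640 ≈ 2.2915e-5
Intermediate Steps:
P(x, Z) = 65 + Z (P(x, Z) = (Z - 1*(-1)) + (3 + 5)² = (Z + 1) + 8² = (1 + Z) + 64 = 65 + Z)
A(D) = 20 - 4*D
1/(X(164, A(P(-1 + 2, 3))) + 43728) = 1/((164 + (20 - 4*(65 + 3))) + 43728) = 1/((164 + (20 - 4*68)) + 43728) = 1/((164 + (20 - 272)) + 43728) = 1/((164 - 252) + 43728) = 1/(-88 + 43728) = 1/43640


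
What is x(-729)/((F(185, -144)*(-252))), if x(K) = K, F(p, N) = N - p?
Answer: -81/9212 ≈ -0.0087929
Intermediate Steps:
x(-729)/((F(185, -144)*(-252))) = -729*(-1/(252*(-144 - 1*185))) = -729*(-1/(252*(-144 - 185))) = -729/((-329*(-252))) = -729/82908 = -729*1/82908 = -81/9212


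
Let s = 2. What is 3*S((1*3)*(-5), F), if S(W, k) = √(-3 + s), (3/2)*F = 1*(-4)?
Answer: 3*I ≈ 3.0*I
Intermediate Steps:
F = -8/3 (F = 2*(1*(-4))/3 = (⅔)*(-4) = -8/3 ≈ -2.6667)
S(W, k) = I (S(W, k) = √(-3 + 2) = √(-1) = I)
3*S((1*3)*(-5), F) = 3*I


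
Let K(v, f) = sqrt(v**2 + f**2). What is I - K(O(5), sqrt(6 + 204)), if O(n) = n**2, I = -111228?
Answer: -111228 - sqrt(835) ≈ -1.1126e+5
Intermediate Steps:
K(v, f) = sqrt(f**2 + v**2)
I - K(O(5), sqrt(6 + 204)) = -111228 - sqrt((sqrt(6 + 204))**2 + (5**2)**2) = -111228 - sqrt((sqrt(210))**2 + 25**2) = -111228 - sqrt(210 + 625) = -111228 - sqrt(835)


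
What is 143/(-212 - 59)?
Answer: -143/271 ≈ -0.52768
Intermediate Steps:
143/(-212 - 59) = 143/(-271) = 143*(-1/271) = -143/271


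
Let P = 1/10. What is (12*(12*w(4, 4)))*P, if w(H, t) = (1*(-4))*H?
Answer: -1152/5 ≈ -230.40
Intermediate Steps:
P = ⅒ ≈ 0.10000
w(H, t) = -4*H
(12*(12*w(4, 4)))*P = (12*(12*(-4*4)))*(⅒) = (12*(12*(-16)))*(⅒) = (12*(-192))*(⅒) = -2304*⅒ = -1152/5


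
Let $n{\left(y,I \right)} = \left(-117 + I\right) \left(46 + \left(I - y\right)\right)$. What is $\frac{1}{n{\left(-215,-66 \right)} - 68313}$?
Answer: $- \frac{1}{103998} \approx -9.6156 \cdot 10^{-6}$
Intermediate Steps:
$n{\left(y,I \right)} = \left(-117 + I\right) \left(46 + I - y\right)$
$\frac{1}{n{\left(-215,-66 \right)} - 68313} = \frac{1}{\left(-5382 + \left(-66\right)^{2} - -4686 + 117 \left(-215\right) - \left(-66\right) \left(-215\right)\right) - 68313} = \frac{1}{\left(-5382 + 4356 + 4686 - 25155 - 14190\right) - 68313} = \frac{1}{-35685 - 68313} = \frac{1}{-103998} = - \frac{1}{103998}$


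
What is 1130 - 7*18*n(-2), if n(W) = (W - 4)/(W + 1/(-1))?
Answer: 878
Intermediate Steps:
n(W) = (-4 + W)/(-1 + W) (n(W) = (-4 + W)/(W - 1) = (-4 + W)/(-1 + W))
1130 - 7*18*n(-2) = 1130 - 7*18*(-4 - 2)/(-1 - 2) = 1130 - 126*-6/(-3) = 1130 - 126*(-⅓*(-6)) = 1130 - 126*2 = 1130 - 1*252 = 1130 - 252 = 878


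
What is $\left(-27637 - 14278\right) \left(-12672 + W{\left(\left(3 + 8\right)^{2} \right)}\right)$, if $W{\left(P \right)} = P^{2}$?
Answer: $-82530635$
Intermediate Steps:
$\left(-27637 - 14278\right) \left(-12672 + W{\left(\left(3 + 8\right)^{2} \right)}\right) = \left(-27637 - 14278\right) \left(-12672 + \left(\left(3 + 8\right)^{2}\right)^{2}\right) = - 41915 \left(-12672 + \left(11^{2}\right)^{2}\right) = - 41915 \left(-12672 + 121^{2}\right) = - 41915 \left(-12672 + 14641\right) = \left(-41915\right) 1969 = -82530635$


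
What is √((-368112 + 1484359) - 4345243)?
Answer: 2*I*√807249 ≈ 1796.9*I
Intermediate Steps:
√((-368112 + 1484359) - 4345243) = √(1116247 - 4345243) = √(-3228996) = 2*I*√807249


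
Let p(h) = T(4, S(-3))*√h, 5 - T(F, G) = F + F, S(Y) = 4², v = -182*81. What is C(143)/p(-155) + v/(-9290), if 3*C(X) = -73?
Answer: 7371/4645 - 73*I*√155/1395 ≈ 1.5869 - 0.6515*I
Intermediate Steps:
C(X) = -73/3 (C(X) = (⅓)*(-73) = -73/3)
v = -14742
S(Y) = 16
T(F, G) = 5 - 2*F (T(F, G) = 5 - (F + F) = 5 - 2*F)
p(h) = -3*√h (p(h) = (5 - 2*4)*√h = (5 - 8)*√h = -3*√h)
C(143)/p(-155) + v/(-9290) = -73*I*√155/465/3 - 14742/(-9290) = -73*I*√155/465/3 - 14742*(-1/9290) = -73*I*√155/465/3 + 7371/4645 = -73*I*√155/1395 + 7371/4645 = 7371/4645 - 73*I*√155/1395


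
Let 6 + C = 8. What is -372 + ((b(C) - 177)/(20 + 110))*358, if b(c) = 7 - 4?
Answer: -55326/65 ≈ -851.17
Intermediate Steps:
C = 2 (C = -6 + 8 = 2)
b(c) = 3
-372 + ((b(C) - 177)/(20 + 110))*358 = -372 + ((3 - 177)/(20 + 110))*358 = -372 - 174/130*358 = -372 - 174*1/130*358 = -372 - 87/65*358 = -372 - 31146/65 = -55326/65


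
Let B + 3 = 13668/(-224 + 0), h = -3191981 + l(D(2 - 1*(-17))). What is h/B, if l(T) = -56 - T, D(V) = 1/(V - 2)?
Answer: 202587952/4063 ≈ 49862.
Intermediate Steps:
D(V) = 1/(-2 + V)
h = -54264630/17 (h = -3191981 + (-56 - 1/(-2 + (2 - 1*(-17)))) = -3191981 + (-56 - 1/(-2 + (2 + 17))) = -3191981 + (-56 - 1/(-2 + 19)) = -3191981 + (-56 - 1/17) = -3191981 - 953/17 = -54264630/17 ≈ -3.1920e+6)
B = -3585/56 (B = -3 + 13668/(-224 + 0) = -3 + 13668/(-224) = -3 - 1/224*13668 = -3 - 3417/56 = -3585/56 ≈ -64.018)
h/B = -54264630/(17*(-3585/56)) = -54264630/17*(-56/3585) = 202587952/4063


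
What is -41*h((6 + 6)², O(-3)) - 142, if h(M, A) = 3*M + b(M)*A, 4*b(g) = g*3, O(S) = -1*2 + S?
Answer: 4286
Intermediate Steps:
O(S) = -2 + S
b(g) = 3*g/4 (b(g) = (g*3)/4 = (3*g)/4 = 3*g/4)
h(M, A) = 3*M + 3*A*M/4 (h(M, A) = 3*M + (3*M/4)*A = 3*M + 3*A*M/4)
-41*h((6 + 6)², O(-3)) - 142 = -123*(6 + 6)²*(4 + (-2 - 3))/4 - 142 = -123*12²*(4 - 5)/4 - 142 = -123*144*(-1)/4 - 142 = -41*(-108) - 142 = 4428 - 142 = 4286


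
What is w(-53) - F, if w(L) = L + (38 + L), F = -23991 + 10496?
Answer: 13427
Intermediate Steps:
F = -13495
w(L) = 38 + 2*L
w(-53) - F = (38 + 2*(-53)) - 1*(-13495) = (38 - 106) + 13495 = -68 + 13495 = 13427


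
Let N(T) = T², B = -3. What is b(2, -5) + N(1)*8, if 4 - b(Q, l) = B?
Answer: 15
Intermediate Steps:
b(Q, l) = 7 (b(Q, l) = 4 - 1*(-3) = 4 + 3 = 7)
b(2, -5) + N(1)*8 = 7 + 1²*8 = 7 + 1*8 = 7 + 8 = 15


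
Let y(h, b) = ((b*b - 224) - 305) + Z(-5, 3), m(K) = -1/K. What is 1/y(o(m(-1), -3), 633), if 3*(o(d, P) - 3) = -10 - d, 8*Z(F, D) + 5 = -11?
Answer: 1/400158 ≈ 2.4990e-6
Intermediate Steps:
Z(F, D) = -2 (Z(F, D) = -5/8 + (1/8)*(-11) = -5/8 - 11/8 = -2)
o(d, P) = -1/3 - d/3 (o(d, P) = 3 + (-10 - d)/3 = 3 + (-10/3 - d/3) = -1/3 - d/3)
y(h, b) = -531 + b**2 (y(h, b) = ((b*b - 224) - 305) - 2 = ((b**2 - 224) - 305) - 2 = ((-224 + b**2) - 305) - 2 = (-529 + b**2) - 2 = -531 + b**2)
1/y(o(m(-1), -3), 633) = 1/(-531 + 633**2) = 1/(-531 + 400689) = 1/400158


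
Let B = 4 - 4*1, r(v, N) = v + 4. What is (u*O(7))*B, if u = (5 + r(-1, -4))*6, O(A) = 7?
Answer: 0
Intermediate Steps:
r(v, N) = 4 + v
B = 0 (B = 4 - 4 = 0)
u = 48 (u = (5 + (4 - 1))*6 = (5 + 3)*6 = 8*6 = 48)
(u*O(7))*B = (48*7)*0 = 336*0 = 0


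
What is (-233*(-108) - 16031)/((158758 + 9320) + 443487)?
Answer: 9133/611565 ≈ 0.014934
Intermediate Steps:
(-233*(-108) - 16031)/((158758 + 9320) + 443487) = (25164 - 16031)/(168078 + 443487) = 9133/611565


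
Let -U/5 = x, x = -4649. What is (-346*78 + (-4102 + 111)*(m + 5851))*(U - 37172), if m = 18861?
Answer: 1373934481660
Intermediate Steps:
U = 23245 (U = -5*(-4649) = 23245)
(-346*78 + (-4102 + 111)*(m + 5851))*(U - 37172) = (-346*78 + (-4102 + 111)*(18861 + 5851))*(23245 - 37172) = (-26988 - 3991*24712)*(-13927) = (-26988 - 98625592)*(-13927) = -98652580*(-13927) = 1373934481660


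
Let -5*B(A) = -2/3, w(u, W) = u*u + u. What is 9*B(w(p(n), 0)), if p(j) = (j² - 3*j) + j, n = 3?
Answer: 6/5 ≈ 1.2000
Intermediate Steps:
p(j) = j² - 2*j
w(u, W) = u + u² (w(u, W) = u² + u = u + u²)
B(A) = 2/15 (B(A) = -(-2)/(5*3) = -⅕*(-⅔) = 2/15)
9*B(w(p(n), 0)) = 9*(2/15) = 6/5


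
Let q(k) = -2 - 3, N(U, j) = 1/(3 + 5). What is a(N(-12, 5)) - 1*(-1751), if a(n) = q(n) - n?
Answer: 13967/8 ≈ 1745.9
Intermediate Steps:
N(U, j) = 1/8
q(k) = -5
a(n) = -5 - n
a(N(-12, 5)) - 1*(-1751) = (-5 - 1*1/8) - 1*(-1751) = (-5 - 1/8) + 1751 = -41/8 + 1751 = 13967/8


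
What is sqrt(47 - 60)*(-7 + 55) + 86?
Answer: 86 + 48*I*sqrt(13) ≈ 86.0 + 173.07*I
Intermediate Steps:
sqrt(47 - 60)*(-7 + 55) + 86 = sqrt(-13)*48 + 86 = (I*sqrt(13))*48 + 86 = 48*I*sqrt(13) + 86 = 86 + 48*I*sqrt(13)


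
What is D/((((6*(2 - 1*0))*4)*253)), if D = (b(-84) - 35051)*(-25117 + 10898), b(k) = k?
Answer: 499584565/12144 ≈ 41138.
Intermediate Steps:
D = 499584565 (D = (-84 - 35051)*(-25117 + 10898) = -35135*(-14219) = 499584565)
D/((((6*(2 - 1*0))*4)*253)) = 499584565/((((6*(2 - 1*0))*4)*253)) = 499584565/((((6*(2 + 0))*4)*253)) = 499584565/((((6*2)*4)*253)) = 499584565/(((12*4)*253)) = 499584565/((48*253)) = 499584565/12144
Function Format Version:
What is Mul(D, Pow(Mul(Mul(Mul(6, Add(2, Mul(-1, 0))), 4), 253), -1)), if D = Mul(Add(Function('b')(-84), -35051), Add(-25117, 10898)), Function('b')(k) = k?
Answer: Rational(499584565, 12144) ≈ 41138.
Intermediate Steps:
D = 499584565 (D = Mul(Add(-84, -35051), Add(-25117, 10898)) = Mul(-35135, -14219) = 499584565)
Mul(D, Pow(Mul(Mul(Mul(6, Add(2, Mul(-1, 0))), 4), 253), -1)) = Mul(499584565, Pow(Mul(Mul(Mul(6, Add(2, Mul(-1, 0))), 4), 253), -1)) = Mul(499584565, Pow(Mul(Mul(Mul(6, Add(2, 0)), 4), 253), -1)) = Mul(499584565, Pow(Mul(Mul(Mul(6, 2), 4), 253), -1)) = Mul(499584565, Pow(Mul(Mul(12, 4), 253), -1)) = Mul(499584565, Pow(Mul(48, 253), -1)) = Mul(499584565, Pow(12144, -1)) = Mul(499584565, Rational(1, 12144)) = Rational(499584565, 12144)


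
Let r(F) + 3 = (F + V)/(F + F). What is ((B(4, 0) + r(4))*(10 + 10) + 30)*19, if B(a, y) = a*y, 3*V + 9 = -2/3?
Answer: -9595/18 ≈ -533.06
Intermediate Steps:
V = -29/9 (V = -3 + (-2/3)/3 = -3 + (-2*⅓)/3 = -3 + (⅓)*(-⅔) = -3 - 2/9 = -29/9 ≈ -3.2222)
r(F) = -3 + (-29/9 + F)/(2*F) (r(F) = -3 + (F - 29/9)/(F + F) = -3 + (-29/9 + F)/((2*F)) = -3 + (-29/9 + F)*(1/(2*F)) = -3 + (-29/9 + F)/(2*F))
((B(4, 0) + r(4))*(10 + 10) + 30)*19 = ((4*0 + (1/18)*(-29 - 45*4)/4)*(10 + 10) + 30)*19 = ((0 + (1/18)*(¼)*(-29 - 180))*20 + 30)*19 = ((0 + (1/18)*(¼)*(-209))*20 + 30)*19 = ((0 - 209/72)*20 + 30)*19 = (-209/72*20 + 30)*19 = (-1045/18 + 30)*19 = -505/18*19 = -9595/18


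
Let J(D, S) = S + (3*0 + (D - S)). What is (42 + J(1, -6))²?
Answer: 1849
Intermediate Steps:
J(D, S) = D (J(D, S) = S + (0 + (D - S)) = S + (D - S) = D)
(42 + J(1, -6))² = (42 + 1)² = 43² = 1849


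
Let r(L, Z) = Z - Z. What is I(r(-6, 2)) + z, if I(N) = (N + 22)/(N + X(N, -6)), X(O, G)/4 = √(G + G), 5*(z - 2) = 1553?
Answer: 1563/5 - 11*I*√3/12 ≈ 312.6 - 1.5877*I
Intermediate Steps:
z = 1563/5 (z = 2 + (⅕)*1553 = 2 + 1553/5 = 1563/5 ≈ 312.60)
X(O, G) = 4*√2*√G (X(O, G) = 4*√(G + G) = 4*√(2*G) = 4*(√2*√G) = 4*√2*√G)
r(L, Z) = 0
I(N) = (22 + N)/(N + 8*I*√3) (I(N) = (N + 22)/(N + 4*√2*√(-6)) = (22 + N)/(N + 4*√2*(I*√6)) = (22 + N)/(N + 8*I*√3))
I(r(-6, 2)) + z = (22 + 0)/(0 + 8*I*√3) + 1563/5 = 22/(8*I*√3) + 1563/5 = -I*√3/24*22 + 1563/5 = -11*I*√3/12 + 1563/5 = 1563/5 - 11*I*√3/12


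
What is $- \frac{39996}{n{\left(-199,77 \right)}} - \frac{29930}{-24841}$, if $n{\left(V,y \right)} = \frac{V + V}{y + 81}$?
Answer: $\frac{78495666314}{4943359} \approx 15879.0$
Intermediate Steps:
$n{\left(V,y \right)} = \frac{2 V}{81 + y}$
$- \frac{39996}{n{\left(-199,77 \right)}} - \frac{29930}{-24841} = - \frac{39996}{2 \left(-199\right) \frac{1}{81 + 77}} - \frac{29930}{-24841} = - \frac{39996}{2 \left(-199\right) \frac{1}{158}} - - \frac{29930}{24841} = - \frac{39996}{2 \left(-199\right) \frac{1}{158}} + \frac{29930}{24841} = - \frac{39996}{- \frac{199}{79}} + \frac{29930}{24841} = \left(-39996\right) \left(- \frac{79}{199}\right) + \frac{29930}{24841} = \frac{3159684}{199} + \frac{29930}{24841} = \frac{78495666314}{4943359}$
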